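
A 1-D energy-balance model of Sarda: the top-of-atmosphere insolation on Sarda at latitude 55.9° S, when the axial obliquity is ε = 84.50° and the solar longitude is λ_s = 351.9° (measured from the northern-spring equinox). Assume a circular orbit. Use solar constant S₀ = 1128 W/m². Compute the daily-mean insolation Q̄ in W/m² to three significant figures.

Q̄ ≈ 269 W/m²

Solar declination: sin δ = sin ε · sin λ_s = sin 84.50° × sin 351.9° = -0.14025, so δ = -8.062°.
cos H₀ = −tan(-55.9°) tan(-8.062°) = -0.2092, H₀ = 1.7816 rad.
Bracket: H₀ sin φ sin δ + cos φ cos δ sin H₀ = 1.7816×-0.82806×-0.14025 + 0.56064×0.99012×0.97787 = 0.206907 + 0.542816 = 0.749723.
Q̄ = (S₀/π) × [bracket] = (1128/π) × 0.749723 = 269.2 W/m².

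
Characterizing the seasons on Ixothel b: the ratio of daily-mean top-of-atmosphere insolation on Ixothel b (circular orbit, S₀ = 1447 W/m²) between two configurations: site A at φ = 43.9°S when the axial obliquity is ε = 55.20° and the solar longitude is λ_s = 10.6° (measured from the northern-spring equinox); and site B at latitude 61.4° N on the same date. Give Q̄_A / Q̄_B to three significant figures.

— Configuration A (φ=-43.9°):
Solar declination: sin δ = sin ε · sin λ_s = sin 55.20° × sin 10.6° = 0.15105, so δ = +8.688°.
cos H₀ = −tan(-43.9°) tan(+8.688°) = 0.1470, H₀ = 1.4232 rad.
Bracket: H₀ sin φ sin δ + cos φ cos δ sin H₀ = 1.4232×-0.69340×0.15105 + 0.72055×0.98853×0.98913 = -0.149063 + 0.704543 = 0.555480.
Q̄ = (S₀/π) × [bracket] = (1447/π) × 0.555480 = 255.85 W/m².
— Configuration B (φ=+61.4°):
cos H₀ = −tan(+61.4°) tan(+8.688°) = -0.2803, H₀ = 1.8549 rad.
Bracket: H₀ sin φ sin δ + cos φ cos δ sin H₀ = 1.8549×0.87798×0.15105 + 0.47869×0.98853×0.95992 = 0.245995 + 0.454234 = 0.700229.
Q̄ = (S₀/π) × [bracket] = (1447/π) × 0.700229 = 322.52 W/m².
Ratio Q̄_A / Q̄_B = 255.85 / 322.52 = 0.7933.

Q̄_A / Q̄_B ≈ 0.793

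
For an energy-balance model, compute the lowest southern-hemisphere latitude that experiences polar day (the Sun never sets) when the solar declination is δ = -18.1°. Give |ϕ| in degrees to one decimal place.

Polar day requires cos h₀ = −tan ϕ tan δ ≤ −1, i.e. tan ϕ tan δ ≥ 1.
The boundary is |tan ϕ| · |tan δ| = 1, so |ϕ| = 90° − |δ| = 90° − 18.1° = 71.9° in the southern hemisphere.

|ϕ| = 71.9°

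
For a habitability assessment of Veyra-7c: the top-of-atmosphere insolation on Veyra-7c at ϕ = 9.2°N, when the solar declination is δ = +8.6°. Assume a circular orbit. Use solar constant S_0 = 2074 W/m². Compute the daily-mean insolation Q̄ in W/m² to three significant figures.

cos h₀ = −tan(+9.2°) tan(+8.600°) = -0.0245, h₀ = 1.5953 rad.
Bracket: h₀ sin ϕ sin δ + cos ϕ cos δ sin h₀ = 1.5953×0.15988×0.14954 + 0.98714×0.98876×0.99970 = 0.038141 + 0.975752 = 1.013893.
Q̄ = (S_0/π) × [bracket] = (2074/π) × 1.013893 = 669.3 W/m².

Q̄ ≈ 669 W/m²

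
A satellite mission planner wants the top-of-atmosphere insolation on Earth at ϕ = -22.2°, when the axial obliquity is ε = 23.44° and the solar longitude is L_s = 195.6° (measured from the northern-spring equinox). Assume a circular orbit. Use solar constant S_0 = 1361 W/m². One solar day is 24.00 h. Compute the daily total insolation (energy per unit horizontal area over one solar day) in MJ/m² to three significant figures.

Solar declination: sin δ = sin ε · sin L_s = sin 23.44° × sin 195.6° = -0.10697, so δ = -6.141°.
cos h₀ = −tan(-22.2°) tan(-6.141°) = -0.0439, h₀ = 1.6147 rad.
Bracket: h₀ sin ϕ sin δ + cos ϕ cos δ sin h₀ = 1.6147×-0.37784×-0.10697 + 0.92587×0.99426×0.99904 = 0.065262 + 0.919672 = 0.984934.
Q̄ = (S_0/π) × [bracket] = (1361/π) × 0.984934 = 426.69 W/m².
Daily total = Q̄ × 24.00 h × 3600 s/h = 426.69 × 24.00 × 3600 / 10⁶ = 36.87 MJ/m².

36.9 MJ/m²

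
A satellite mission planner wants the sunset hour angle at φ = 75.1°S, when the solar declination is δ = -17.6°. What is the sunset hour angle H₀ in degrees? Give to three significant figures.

H₀ = 180°

Sunrise equation: cos H₀ = −tan φ · tan δ = -1.1922 ≤ −1, so the Sun never sets (polar day) and H₀ = π.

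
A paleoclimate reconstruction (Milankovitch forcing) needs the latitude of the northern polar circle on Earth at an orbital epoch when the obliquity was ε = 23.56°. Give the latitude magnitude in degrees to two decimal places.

The polar circle is the lowest latitude that experiences at least one full rotation of continuous daylight at the northern-summer solstice; it lies at |φ| = 90° − ε = 90° − 23.56° = 66.44°.

66.44°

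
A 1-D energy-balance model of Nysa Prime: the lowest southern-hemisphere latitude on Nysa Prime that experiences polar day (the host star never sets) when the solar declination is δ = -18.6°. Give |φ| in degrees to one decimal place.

|φ| = 71.4°

Polar day requires cos H₀ = −tan φ tan δ ≤ −1, i.e. tan φ tan δ ≥ 1.
The boundary is |tan φ| · |tan δ| = 1, so |φ| = 90° − |δ| = 90° − 18.6° = 71.4° in the southern hemisphere.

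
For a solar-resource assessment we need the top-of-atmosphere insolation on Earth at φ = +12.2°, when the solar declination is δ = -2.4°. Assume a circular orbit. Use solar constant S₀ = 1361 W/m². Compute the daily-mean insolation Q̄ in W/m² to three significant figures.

cos H₀ = −tan(+12.2°) tan(-2.400°) = 0.0091, H₀ = 1.5617 rad.
Bracket: H₀ sin φ sin δ + cos φ cos δ sin H₀ = 1.5617×0.21132×-0.04188 + 0.97742×0.99912×0.99996 = -0.013821 + 0.976521 = 0.962700.
Q̄ = (S₀/π) × [bracket] = (1361/π) × 0.962700 = 417.1 W/m².

Q̄ ≈ 417 W/m²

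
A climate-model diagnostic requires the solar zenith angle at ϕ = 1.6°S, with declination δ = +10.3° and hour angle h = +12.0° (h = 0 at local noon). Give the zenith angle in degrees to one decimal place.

θ_z = 16.9°

cos θ_z = sin ϕ sin δ + cos ϕ cos δ cos h = -0.004992 + 0.962010 = 0.957018.
θ_z = arccos(0.957018) = 16.9°.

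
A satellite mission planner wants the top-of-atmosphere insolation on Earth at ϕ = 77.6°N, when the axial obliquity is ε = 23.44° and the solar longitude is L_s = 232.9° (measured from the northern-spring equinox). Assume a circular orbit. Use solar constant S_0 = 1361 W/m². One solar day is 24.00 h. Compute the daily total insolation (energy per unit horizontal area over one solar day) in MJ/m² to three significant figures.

Solar declination: sin δ = sin ε · sin L_s = sin 23.44° × sin 232.9° = -0.31727, so δ = -18.498°.
cos h₀ = −tan(+77.6°) tan(-18.498°) = 1.5216 ≥ 1 ⇒ polar night, h₀ = 0 and Q̄ = 0.
Daily total = Q̄ × 24.00 h × 3600 s/h = 0.00 MJ/m².

0.00 MJ/m²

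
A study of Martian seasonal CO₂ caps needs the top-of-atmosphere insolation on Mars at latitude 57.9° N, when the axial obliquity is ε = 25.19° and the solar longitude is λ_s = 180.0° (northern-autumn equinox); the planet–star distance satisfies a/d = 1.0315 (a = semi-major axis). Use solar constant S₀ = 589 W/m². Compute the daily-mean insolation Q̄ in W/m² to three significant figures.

Q̄ ≈ 106 W/m²

Solar declination: sin δ = sin ε · sin λ_s = sin 25.19° × sin 180.0° = 0.00000, so δ = +0.000°.
cos H₀ = −tan(+57.9°) tan(+0.000°) = -0.0000, H₀ = 1.5708 rad.
Bracket: H₀ sin φ sin δ + cos φ cos δ sin H₀ = 1.5708×0.84712×0.00000 + 0.53140×1.00000×1.00000 = 0.000000 + 0.531400 = 0.531400.
Inverse-square distance factor (a/d)² = 1.0315² = 1.063992.
Q̄ = (S₀/π) × 1.063992 × [bracket] = (589/π) × 1.063992 × 0.531400 = 106.0 W/m².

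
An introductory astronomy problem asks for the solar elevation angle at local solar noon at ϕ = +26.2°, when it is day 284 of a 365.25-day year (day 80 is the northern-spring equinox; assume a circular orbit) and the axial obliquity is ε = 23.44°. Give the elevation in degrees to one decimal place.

Solar longitude: L_s = 360° × (284 − 80)/365.25 = 201.068°.
sin δ = sin 23.44° × sin 201.068° = -0.14299, so δ = -8.221°.
At local noon the hour angle is zero, so the zenith angle equals |ϕ − δ| = |+26.2° − (-8.221°)| = 34.421°.
Elevation = 90° − 34.421° = 55.6°.

55.6°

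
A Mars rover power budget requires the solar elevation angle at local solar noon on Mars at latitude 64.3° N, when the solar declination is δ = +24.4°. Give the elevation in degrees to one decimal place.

50.1°

At local noon the hour angle is zero, so the zenith angle equals |φ − δ| = |+64.3° − (+24.400°)| = 39.900°.
Elevation = 90° − 39.900° = 50.1°.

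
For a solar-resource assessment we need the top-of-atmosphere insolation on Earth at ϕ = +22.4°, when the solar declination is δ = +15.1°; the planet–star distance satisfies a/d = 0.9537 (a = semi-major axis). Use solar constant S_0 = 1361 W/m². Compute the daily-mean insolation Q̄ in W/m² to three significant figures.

cos h₀ = −tan(+22.4°) tan(+15.100°) = -0.1112, h₀ = 1.6822 rad.
Bracket: h₀ sin ϕ sin δ + cos ϕ cos δ sin h₀ = 1.6822×0.38107×0.26050 + 0.92455×0.96547×0.99380 = 0.166990 + 0.887091 = 1.054081.
Inverse-square distance factor (a/d)² = 0.9537² = 0.909544.
Q̄ = (S_0/π) × 0.909544 × [bracket] = (1361/π) × 0.909544 × 1.054081 = 415.3 W/m².

Q̄ ≈ 415 W/m²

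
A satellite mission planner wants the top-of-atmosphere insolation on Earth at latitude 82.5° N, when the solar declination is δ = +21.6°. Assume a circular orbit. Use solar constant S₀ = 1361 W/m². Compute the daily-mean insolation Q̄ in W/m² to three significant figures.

Q̄ ≈ 497 W/m²

cos H₀ = −tan(+82.5°) tan(+21.600°) = -3.0074 ≤ −1 ⇒ polar day, H₀ = π.
Bracket: H₀ sin φ sin δ + cos φ cos δ sin H₀ = 3.1416×0.99144×0.36812 + 0.13053×0.92978×0.00000 = 1.146586 + 0.000000 = 1.146586.
Q̄ = (S₀/π) × [bracket] = (1361/π) × 1.146586 = 496.7 W/m².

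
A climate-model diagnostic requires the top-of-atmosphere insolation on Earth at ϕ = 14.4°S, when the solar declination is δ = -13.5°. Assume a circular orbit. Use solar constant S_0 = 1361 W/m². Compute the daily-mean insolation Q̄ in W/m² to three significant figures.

cos h₀ = −tan(-14.4°) tan(-13.500°) = -0.0616, h₀ = 1.6325 rad.
Bracket: h₀ sin ϕ sin δ + cos ϕ cos δ sin h₀ = 1.6325×-0.24869×-0.23345 + 0.96858×0.97237×0.99810 = 0.094778 + 0.940029 = 1.034807.
Q̄ = (S_0/π) × [bracket] = (1361/π) × 1.034807 = 448.3 W/m².

Q̄ ≈ 448 W/m²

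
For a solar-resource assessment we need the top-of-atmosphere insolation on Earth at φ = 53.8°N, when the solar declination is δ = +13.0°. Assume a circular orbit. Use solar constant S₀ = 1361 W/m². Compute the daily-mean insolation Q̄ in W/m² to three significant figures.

Q̄ ≈ 385 W/m²

cos H₀ = −tan(+53.8°) tan(+13.000°) = -0.3154, H₀ = 1.8917 rad.
Bracket: H₀ sin φ sin δ + cos φ cos δ sin H₀ = 1.8917×0.80696×0.22495 + 0.59061×0.97437×0.94895 = 0.343392 + 0.546095 = 0.889487.
Q̄ = (S₀/π) × [bracket] = (1361/π) × 0.889487 = 385.3 W/m².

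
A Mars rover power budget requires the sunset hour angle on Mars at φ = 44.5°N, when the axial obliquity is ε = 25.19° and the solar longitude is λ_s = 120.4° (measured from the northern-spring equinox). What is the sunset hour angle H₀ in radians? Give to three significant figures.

H₀ = 1.97 rad

Solar declination: sin δ = sin ε · sin λ_s = sin 25.19° × sin 120.4° = 0.36710, so δ = +21.537°.
cos H₀ = −tan φ · tan δ = −tan(+44.5°) × tan(+21.537°) = -0.3878, so H₀ = 1.9691 rad = 112.82°.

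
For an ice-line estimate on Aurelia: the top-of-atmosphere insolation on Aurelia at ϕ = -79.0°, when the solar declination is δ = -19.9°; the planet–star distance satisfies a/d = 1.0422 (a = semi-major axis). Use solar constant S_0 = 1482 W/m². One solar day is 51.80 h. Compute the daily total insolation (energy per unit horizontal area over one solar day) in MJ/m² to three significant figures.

100 MJ/m²

cos h₀ = −tan(-79.0°) tan(-19.900°) = -1.8623 ≤ −1 ⇒ polar day, h₀ = π.
Bracket: h₀ sin ϕ sin δ + cos ϕ cos δ sin h₀ = 3.1416×-0.98163×-0.34038 + 0.19081×0.94029×0.00000 = 1.049694 + 0.000000 = 1.049694.
Inverse-square distance factor (a/d)² = 1.0422² = 1.086181.
Q̄ = (S_0/π) × 1.086181 × [bracket] = (1482/π) × 1.086181 × 1.049694 = 537.85 W/m².
Daily total = Q̄ × 51.80 h × 3600 s/h = 537.85 × 51.80 × 3600 / 10⁶ = 100.3 MJ/m².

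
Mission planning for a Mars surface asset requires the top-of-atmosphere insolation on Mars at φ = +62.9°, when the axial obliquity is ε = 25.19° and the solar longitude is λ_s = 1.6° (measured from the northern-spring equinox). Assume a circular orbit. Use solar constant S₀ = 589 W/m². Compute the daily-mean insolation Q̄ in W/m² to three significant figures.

Q̄ ≈ 88.5 W/m²

Solar declination: sin δ = sin ε · sin λ_s = sin 25.19° × sin 1.6° = 0.01188, so δ = +0.681°.
cos H₀ = −tan(+62.9°) tan(+0.681°) = -0.0232, H₀ = 1.5940 rad.
Bracket: H₀ sin φ sin δ + cos φ cos δ sin H₀ = 1.5940×0.89021×0.01188 + 0.45554×0.99993×0.99973 = 0.016858 + 0.455385 = 0.472243.
Q̄ = (S₀/π) × [bracket] = (589/π) × 0.472243 = 88.54 W/m².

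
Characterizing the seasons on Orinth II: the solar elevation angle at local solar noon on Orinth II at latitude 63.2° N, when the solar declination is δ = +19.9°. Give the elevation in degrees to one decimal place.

46.7°

At local noon the hour angle is zero, so the zenith angle equals |φ − δ| = |+63.2° − (+19.900°)| = 43.300°.
Elevation = 90° − 43.300° = 46.7°.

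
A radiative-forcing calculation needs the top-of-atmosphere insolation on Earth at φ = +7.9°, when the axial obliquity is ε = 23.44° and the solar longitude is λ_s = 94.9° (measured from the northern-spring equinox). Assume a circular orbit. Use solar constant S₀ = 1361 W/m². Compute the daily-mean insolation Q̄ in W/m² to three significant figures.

Q̄ ≈ 432 W/m²

Solar declination: sin δ = sin ε · sin λ_s = sin 23.44° × sin 94.9° = 0.39633, so δ = +23.349°.
cos H₀ = −tan(+7.9°) tan(+23.349°) = -0.0599, H₀ = 1.6307 rad.
Bracket: H₀ sin φ sin δ + cos φ cos δ sin H₀ = 1.6307×0.13744×0.39633 + 0.99051×0.91811×0.99820 = 0.088827 + 0.907760 = 0.996587.
Q̄ = (S₀/π) × [bracket] = (1361/π) × 0.996587 = 431.7 W/m².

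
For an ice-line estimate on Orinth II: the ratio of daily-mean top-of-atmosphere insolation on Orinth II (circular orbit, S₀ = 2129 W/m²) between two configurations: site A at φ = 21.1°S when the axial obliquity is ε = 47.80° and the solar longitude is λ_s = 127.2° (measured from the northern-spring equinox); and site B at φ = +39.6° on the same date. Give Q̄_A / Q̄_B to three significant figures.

Q̄_A / Q̄_B ≈ 0.338

— Configuration A (φ=-21.1°):
Solar declination: sin δ = sin ε · sin λ_s = sin 47.80° × sin 127.2° = 0.59007, so δ = +36.162°.
cos H₀ = −tan(-21.1°) tan(+36.162°) = 0.2820, H₀ = 1.2849 rad.
Bracket: H₀ sin φ sin δ + cos φ cos δ sin H₀ = 1.2849×-0.36000×0.59007 + 0.93295×0.80735×0.95941 = -0.272945 + 0.722644 = 0.449699.
Q̄ = (S₀/π) × [bracket] = (2129/π) × 0.449699 = 304.75 W/m².
— Configuration B (φ=+39.6°):
cos H₀ = −tan(+39.6°) tan(+36.162°) = -0.6046, H₀ = 2.2201 rad.
Bracket: H₀ sin φ sin δ + cos φ cos δ sin H₀ = 2.2201×0.63742×0.59007 + 0.77051×0.80735×0.79650 = 0.835029 + 0.495480 = 1.330509.
Q̄ = (S₀/π) × [bracket] = (2129/π) × 1.330509 = 901.66 W/m².
Ratio Q̄_A / Q̄_B = 304.75 / 901.66 = 0.3380.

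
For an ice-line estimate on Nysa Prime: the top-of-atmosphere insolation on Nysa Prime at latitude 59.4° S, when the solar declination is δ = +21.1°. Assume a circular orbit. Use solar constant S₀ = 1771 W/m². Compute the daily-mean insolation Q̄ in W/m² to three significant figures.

Q̄ ≈ 52.7 W/m²

cos H₀ = −tan(-59.4°) tan(+21.100°) = 0.6525, H₀ = 0.8600 rad.
Bracket: H₀ sin φ sin δ + cos φ cos δ sin H₀ = 0.8600×-0.86074×0.36000 + 0.50904×0.93295×0.75782 = -0.266485 + 0.359895 = 0.093410.
Q̄ = (S₀/π) × [bracket] = (1771/π) × 0.093410 = 52.66 W/m².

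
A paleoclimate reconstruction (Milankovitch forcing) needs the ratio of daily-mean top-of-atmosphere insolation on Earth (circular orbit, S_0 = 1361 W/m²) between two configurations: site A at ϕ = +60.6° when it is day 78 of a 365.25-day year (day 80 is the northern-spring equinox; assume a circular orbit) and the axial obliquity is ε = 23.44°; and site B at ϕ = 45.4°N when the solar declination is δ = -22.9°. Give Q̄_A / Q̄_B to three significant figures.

Q̄_A / Q̄_B ≈ 1.74

— Configuration A (ϕ=+60.6°):
Solar longitude: L_s = 360° × (78 − 80)/365.25 = -1.971°, i.e. -1.971° + 360° = 358.029°.
sin δ = sin 23.44° × sin 358.029° = -0.01368, so δ = -0.784°.
cos h₀ = −tan(+60.6°) tan(-0.784°) = 0.0243, h₀ = 1.5465 rad.
Bracket: h₀ sin ϕ sin δ + cos ϕ cos δ sin h₀ = 1.5465×0.87121×-0.01368 + 0.49090×0.99991×0.99971 = -0.018431 + 0.490713 = 0.472282.
Q̄ = (S_0/π) × [bracket] = (1361/π) × 0.472282 = 204.60 W/m².
— Configuration B (ϕ=+45.4°):
cos h₀ = −tan(+45.4°) tan(-22.900°) = 0.4284, h₀ = 1.1281 rad.
Bracket: h₀ sin ϕ sin δ + cos ϕ cos δ sin h₀ = 1.1281×0.71203×-0.38912 + 0.70215×0.92119×0.90361 = -0.312557 + 0.584467 = 0.271910.
Q̄ = (S_0/π) × [bracket] = (1361/π) × 0.271910 = 117.80 W/m².
Ratio Q̄_A / Q̄_B = 204.60 / 117.80 = 1.737.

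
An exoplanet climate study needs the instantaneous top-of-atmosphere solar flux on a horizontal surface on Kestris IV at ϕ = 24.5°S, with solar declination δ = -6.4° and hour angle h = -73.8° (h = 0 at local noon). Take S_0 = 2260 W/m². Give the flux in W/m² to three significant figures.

675 W/m²

cos θ_z = sin ϕ sin δ + cos ϕ cos δ cos h = 0.046225 + 0.252289 = 0.298514.
Flux = S_0 · cos θ_z = 2260 × 0.298514 = 674.6 W/m².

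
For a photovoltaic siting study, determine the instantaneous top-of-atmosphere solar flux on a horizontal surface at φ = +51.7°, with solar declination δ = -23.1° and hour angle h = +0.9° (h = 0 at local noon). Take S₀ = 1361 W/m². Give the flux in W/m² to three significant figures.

cos θ_z = sin φ sin δ + cos φ cos δ cos h = -0.307897 + 0.570016 = 0.262119.
Flux = S₀ · cos θ_z = 1361 × 0.262119 = 356.7 W/m².

357 W/m²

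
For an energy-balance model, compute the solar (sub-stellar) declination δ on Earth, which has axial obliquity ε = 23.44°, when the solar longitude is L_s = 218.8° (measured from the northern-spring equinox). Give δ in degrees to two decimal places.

sin δ = sin ε · sin L_s = sin 23.44° × sin 218.8° = -0.249256.
δ = arcsin(-0.249256) = -14.43°.

δ = -14.43°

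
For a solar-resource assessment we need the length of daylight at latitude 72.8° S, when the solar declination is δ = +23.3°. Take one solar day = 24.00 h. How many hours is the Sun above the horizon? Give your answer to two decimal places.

cos h₀ = −tan ϕ · tan δ = 1.3913 ≥ 1, so the Sun never rises (polar night) and h₀ = 0.
Daylight = 2h₀/(2π) × 24.00 h = (0.0000/π) × 24.00 = 0.00 h.

0.00 h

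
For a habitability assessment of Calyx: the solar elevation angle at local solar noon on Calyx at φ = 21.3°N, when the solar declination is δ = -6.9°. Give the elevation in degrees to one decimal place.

At local noon the hour angle is zero, so the zenith angle equals |φ − δ| = |+21.3° − (-6.900°)| = 28.200°.
Elevation = 90° − 28.200° = 61.8°.

61.8°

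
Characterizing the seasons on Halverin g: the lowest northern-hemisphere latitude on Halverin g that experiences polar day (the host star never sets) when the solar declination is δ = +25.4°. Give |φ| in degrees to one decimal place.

Polar day requires cos H₀ = −tan φ tan δ ≤ −1, i.e. tan φ tan δ ≥ 1.
The boundary is |tan φ| · |tan δ| = 1, so |φ| = 90° − |δ| = 90° − 25.4° = 64.6° in the northern hemisphere.

|φ| = 64.6°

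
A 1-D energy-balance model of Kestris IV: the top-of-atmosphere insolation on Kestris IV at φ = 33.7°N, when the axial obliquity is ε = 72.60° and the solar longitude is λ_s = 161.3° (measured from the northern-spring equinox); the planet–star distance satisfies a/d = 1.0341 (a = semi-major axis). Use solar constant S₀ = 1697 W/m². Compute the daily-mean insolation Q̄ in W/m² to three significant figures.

Q̄ ≈ 622 W/m²

Solar declination: sin δ = sin ε · sin λ_s = sin 72.60° × sin 161.3° = 0.30594, so δ = +17.815°.
cos H₀ = −tan(+33.7°) tan(+17.815°) = -0.2143, H₀ = 1.7868 rad.
Bracket: H₀ sin φ sin δ + cos φ cos δ sin H₀ = 1.7868×0.55484×0.30594 + 0.83195×0.95205×0.97676 = 0.303305 + 0.773651 = 1.076956.
Inverse-square distance factor (a/d)² = 1.0341² = 1.069363.
Q̄ = (S₀/π) × 1.069363 × [bracket] = (1697/π) × 1.069363 × 1.076956 = 622.1 W/m².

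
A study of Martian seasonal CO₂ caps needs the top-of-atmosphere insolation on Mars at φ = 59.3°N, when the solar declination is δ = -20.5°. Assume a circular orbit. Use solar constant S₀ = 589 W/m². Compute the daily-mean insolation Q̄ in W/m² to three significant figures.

Q̄ ≈ 19.4 W/m²

cos H₀ = −tan(+59.3°) tan(-20.500°) = 0.6297, H₀ = 0.8896 rad.
Bracket: H₀ sin φ sin δ + cos φ cos δ sin H₀ = 0.8896×0.85985×-0.35021 + 0.51054×0.93667×0.77684 = -0.267884 + 0.371491 = 0.103607.
Q̄ = (S₀/π) × [bracket] = (589/π) × 0.103607 = 19.42 W/m².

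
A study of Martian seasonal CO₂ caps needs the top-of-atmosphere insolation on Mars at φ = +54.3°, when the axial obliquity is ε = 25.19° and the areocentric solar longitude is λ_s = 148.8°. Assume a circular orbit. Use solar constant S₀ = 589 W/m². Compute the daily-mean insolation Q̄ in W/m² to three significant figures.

Q̄ ≈ 165 W/m²

sin δ = sin 25.19° × sin 148.8° = 0.22048, so δ = +12.737°.
cos H₀ = −tan(+54.3°) tan(+12.737°) = -0.3146, H₀ = 1.8908 rad.
Bracket: H₀ sin φ sin δ + cos φ cos δ sin H₀ = 1.8908×0.81208×0.22048 + 0.58354×0.97539×0.94923 = 0.338543 + 0.540282 = 0.878825.
Q̄ = (S₀/π) × [bracket] = (589/π) × 0.878825 = 164.8 W/m².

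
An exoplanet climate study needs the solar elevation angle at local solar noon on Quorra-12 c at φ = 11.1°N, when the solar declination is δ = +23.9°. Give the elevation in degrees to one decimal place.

At local noon the hour angle is zero, so the zenith angle equals |φ − δ| = |+11.1° − (+23.900°)| = 12.800°.
Elevation = 90° − 12.800° = 77.2°.

77.2°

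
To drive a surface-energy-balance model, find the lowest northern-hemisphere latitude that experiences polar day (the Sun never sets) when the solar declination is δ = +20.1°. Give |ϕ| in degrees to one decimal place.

|ϕ| = 69.9°

Polar day requires cos h₀ = −tan ϕ tan δ ≤ −1, i.e. tan ϕ tan δ ≥ 1.
The boundary is |tan ϕ| · |tan δ| = 1, so |ϕ| = 90° − |δ| = 90° − 20.1° = 69.9° in the northern hemisphere.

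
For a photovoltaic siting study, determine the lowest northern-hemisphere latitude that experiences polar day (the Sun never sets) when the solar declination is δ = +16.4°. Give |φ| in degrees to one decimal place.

|φ| = 73.6°

Polar day requires cos H₀ = −tan φ tan δ ≤ −1, i.e. tan φ tan δ ≥ 1.
The boundary is |tan φ| · |tan δ| = 1, so |φ| = 90° − |δ| = 90° − 16.4° = 73.6° in the northern hemisphere.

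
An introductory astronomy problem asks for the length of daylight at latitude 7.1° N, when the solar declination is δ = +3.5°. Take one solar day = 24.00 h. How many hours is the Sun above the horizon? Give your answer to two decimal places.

cos H₀ = −tan φ · tan δ = −tan(+7.1°) × tan(+3.500°) = -0.0076, so H₀ = 1.5784 rad = 90.44°.
Daylight = 2H₀/(2π) × 24.00 h = (1.5784/π) × 24.00 = 12.06 h.

12.06 h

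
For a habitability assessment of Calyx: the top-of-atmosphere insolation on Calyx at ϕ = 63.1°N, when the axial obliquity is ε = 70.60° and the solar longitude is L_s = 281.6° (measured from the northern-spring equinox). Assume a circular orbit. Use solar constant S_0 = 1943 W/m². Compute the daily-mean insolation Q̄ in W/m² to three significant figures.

Q̄ ≈ 0.00 W/m²

Solar declination: sin δ = sin ε · sin L_s = sin 70.60° × sin 281.6° = -0.92396, so δ = -67.512°.
cos h₀ = −tan(+63.1°) tan(-67.512°) = 4.7614 ≥ 1 ⇒ polar night, h₀ = 0 and Q̄ = 0.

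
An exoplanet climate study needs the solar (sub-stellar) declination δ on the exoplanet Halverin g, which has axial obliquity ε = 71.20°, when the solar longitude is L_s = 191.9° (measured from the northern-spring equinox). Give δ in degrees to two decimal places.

δ = -11.26°

sin δ = sin ε · sin L_s = sin 71.20° × sin 191.9° = -0.195203.
δ = arcsin(-0.195203) = -11.26°.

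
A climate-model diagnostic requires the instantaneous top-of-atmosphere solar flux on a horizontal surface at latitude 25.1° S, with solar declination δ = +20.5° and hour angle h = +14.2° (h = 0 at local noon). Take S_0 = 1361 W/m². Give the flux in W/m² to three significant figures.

cos θ_z = sin ϕ sin δ + cos ϕ cos δ cos h = -0.148558 + 0.822304 = 0.673746.
Flux = S_0 · cos θ_z = 1361 × 0.673746 = 917.0 W/m².

917 W/m²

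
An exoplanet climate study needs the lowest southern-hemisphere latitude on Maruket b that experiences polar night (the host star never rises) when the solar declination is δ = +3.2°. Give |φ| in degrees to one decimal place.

|φ| = 86.8°

Polar night requires cos H₀ = −tan φ tan δ ≥ 1, i.e. tan φ tan δ ≤ −1.
The boundary is |tan φ| · |tan δ| = 1, so |φ| = 90° − |δ| = 90° − 3.2° = 86.8° in the southern hemisphere.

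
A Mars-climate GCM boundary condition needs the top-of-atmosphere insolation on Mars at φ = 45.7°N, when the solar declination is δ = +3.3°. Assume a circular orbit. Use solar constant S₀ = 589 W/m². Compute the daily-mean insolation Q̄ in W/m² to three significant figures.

Q̄ ≈ 143 W/m²

cos H₀ = −tan(+45.7°) tan(+3.300°) = -0.0591, H₀ = 1.6299 rad.
Bracket: H₀ sin φ sin δ + cos φ cos δ sin H₀ = 1.6299×0.71569×0.05756 + 0.69842×0.99834×0.99825 = 0.067144 + 0.696040 = 0.763184.
Q̄ = (S₀/π) × [bracket] = (589/π) × 0.763184 = 143.1 W/m².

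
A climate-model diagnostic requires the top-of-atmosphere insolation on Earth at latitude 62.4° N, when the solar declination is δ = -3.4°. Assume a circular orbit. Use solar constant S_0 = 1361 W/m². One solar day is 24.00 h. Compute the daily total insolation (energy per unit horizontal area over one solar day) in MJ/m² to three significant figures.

cos h₀ = −tan(+62.4°) tan(-3.400°) = 0.1136, h₀ = 1.4569 rad.
Bracket: h₀ sin ϕ sin δ + cos ϕ cos δ sin h₀ = 1.4569×0.88620×-0.05931 + 0.46330×0.99824×0.99352 = -0.076575 + 0.459488 = 0.382913.
Q̄ = (S_0/π) × [bracket] = (1361/π) × 0.382913 = 165.89 W/m².
Daily total = Q̄ × 24.00 h × 3600 s/h = 165.89 × 24.00 × 3600 / 10⁶ = 14.33 MJ/m².

14.3 MJ/m²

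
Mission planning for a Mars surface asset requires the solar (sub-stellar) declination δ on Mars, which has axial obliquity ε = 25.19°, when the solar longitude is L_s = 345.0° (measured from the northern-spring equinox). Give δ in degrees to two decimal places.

δ = -6.32°

sin δ = sin ε · sin L_s = sin 25.19° × sin 345.0° = -0.110159.
δ = arcsin(-0.110159) = -6.32°.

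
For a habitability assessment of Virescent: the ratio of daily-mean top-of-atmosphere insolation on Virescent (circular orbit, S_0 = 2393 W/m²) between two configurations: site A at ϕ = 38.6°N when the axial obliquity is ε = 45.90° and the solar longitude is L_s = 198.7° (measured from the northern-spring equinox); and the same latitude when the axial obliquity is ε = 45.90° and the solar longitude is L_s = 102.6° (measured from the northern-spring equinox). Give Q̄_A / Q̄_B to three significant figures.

— Configuration A (ϕ=+38.6°):
Solar declination: sin δ = sin ε · sin L_s = sin 45.90° × sin 198.7° = -0.23024, so δ = -13.311°.
cos h₀ = −tan(+38.6°) tan(-13.311°) = 0.1889, h₀ = 1.3808 rad.
Bracket: h₀ sin ϕ sin δ + cos ϕ cos δ sin h₀ = 1.3808×0.62388×-0.23024 + 0.78152×0.97313×0.98200 = -0.198341 + 0.746831 = 0.548490.
Q̄ = (S_0/π) × [bracket] = (2393/π) × 0.548490 = 417.79 W/m².
— Configuration B (ϕ=+38.6°):
Solar declination: sin δ = sin ε · sin L_s = sin 45.90° × sin 102.6° = 0.70083, so δ = +44.494°.
cos h₀ = −tan(+38.6°) tan(+44.494°) = -0.7843, h₀ = 2.4724 rad.
Bracket: h₀ sin ϕ sin δ + cos ϕ cos δ sin h₀ = 2.4724×0.62388×0.70083 + 0.78152×0.71333×0.62037 = 1.081017 + 0.345845 = 1.426862.
Q̄ = (S_0/π) × [bracket] = (2393/π) × 1.426862 = 1086.9 W/m².
Ratio Q̄_A / Q̄_B = 417.79 / 1086.9 = 0.3844.

Q̄_A / Q̄_B ≈ 0.384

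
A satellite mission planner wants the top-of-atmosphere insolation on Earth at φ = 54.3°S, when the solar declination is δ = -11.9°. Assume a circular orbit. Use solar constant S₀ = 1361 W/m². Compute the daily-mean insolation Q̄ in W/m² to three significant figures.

Q̄ ≈ 372 W/m²

cos H₀ = −tan(-54.3°) tan(-11.900°) = -0.2933, H₀ = 1.8684 rad.
Bracket: H₀ sin φ sin δ + cos φ cos δ sin H₀ = 1.8684×-0.81208×-0.20620 + 0.58354×0.97851×0.95603 = 0.312865 + 0.545893 = 0.858758.
Q̄ = (S₀/π) × [bracket] = (1361/π) × 0.858758 = 372.0 W/m².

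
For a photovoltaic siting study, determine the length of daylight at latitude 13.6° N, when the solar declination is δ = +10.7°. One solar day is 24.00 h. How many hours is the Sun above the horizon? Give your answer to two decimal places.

cos H₀ = −tan φ · tan δ = −tan(+13.6°) × tan(+10.700°) = -0.0457, so H₀ = 1.6165 rad = 92.62°.
Daylight = 2H₀/(2π) × 24.00 h = (1.6165/π) × 24.00 = 12.35 h.

12.35 h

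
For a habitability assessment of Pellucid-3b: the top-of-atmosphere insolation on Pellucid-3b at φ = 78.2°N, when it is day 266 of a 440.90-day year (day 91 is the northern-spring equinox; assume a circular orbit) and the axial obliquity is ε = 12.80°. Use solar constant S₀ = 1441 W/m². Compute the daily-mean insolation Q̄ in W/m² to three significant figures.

Solar longitude: λ_s = 360° × (266 − 91)/440.90 = 142.890°.
sin δ = sin 12.80° × sin 142.890° = 0.13367, so δ = +7.682°.
cos H₀ = −tan(+78.2°) tan(+7.682°) = -0.6456, H₀ = 2.2727 rad.
Bracket: H₀ sin φ sin δ + cos φ cos δ sin H₀ = 2.2727×0.97887×0.13367 + 0.20450×0.99103×0.76364 = 0.297373 + 0.154764 = 0.452137.
Q̄ = (S₀/π) × [bracket] = (1441/π) × 0.452137 = 207.4 W/m².

Q̄ ≈ 207 W/m²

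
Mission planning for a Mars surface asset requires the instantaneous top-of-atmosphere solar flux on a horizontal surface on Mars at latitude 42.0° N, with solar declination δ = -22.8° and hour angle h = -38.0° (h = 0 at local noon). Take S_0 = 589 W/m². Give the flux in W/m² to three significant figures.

165 W/m²

cos θ_z = sin ϕ sin δ + cos ϕ cos δ cos h = -0.259299 + 0.539849 = 0.280550.
Flux = S_0 · cos θ_z = 589 × 0.280550 = 165.2 W/m².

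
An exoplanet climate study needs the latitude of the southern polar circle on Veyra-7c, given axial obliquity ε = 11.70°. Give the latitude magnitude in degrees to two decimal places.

The polar circle is the lowest latitude that experiences at least one full rotation of continuous darkness at the northern-summer solstice; it lies at |φ| = 90° − ε = 90° − 11.70° = 78.30°.

78.30°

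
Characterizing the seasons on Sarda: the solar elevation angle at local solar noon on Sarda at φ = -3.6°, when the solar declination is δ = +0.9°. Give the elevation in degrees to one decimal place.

At local noon the hour angle is zero, so the zenith angle equals |φ − δ| = |-3.6° − (+0.900°)| = 4.500°.
Elevation = 90° − 4.500° = 85.5°.

85.5°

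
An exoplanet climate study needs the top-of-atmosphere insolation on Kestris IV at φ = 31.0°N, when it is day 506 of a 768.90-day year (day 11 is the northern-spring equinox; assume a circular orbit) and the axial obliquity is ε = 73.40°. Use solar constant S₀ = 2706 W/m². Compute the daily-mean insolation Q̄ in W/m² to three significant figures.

Q̄ ≈ 81.6 W/m²

Solar longitude: λ_s = 360° × (506 − 11)/768.90 = 231.760°.
sin δ = sin 73.40° × sin 231.760° = -0.75269, so δ = -48.824°.
cos H₀ = −tan(+31.0°) tan(-48.824°) = 0.6869, H₀ = 0.8135 rad.
Bracket: H₀ sin φ sin δ + cos φ cos δ sin H₀ = 0.8135×0.51504×-0.75269 + 0.85717×0.65838×0.72672 = -0.315366 + 0.410120 = 0.094754.
Q̄ = (S₀/π) × [bracket] = (2706/π) × 0.094754 = 81.62 W/m².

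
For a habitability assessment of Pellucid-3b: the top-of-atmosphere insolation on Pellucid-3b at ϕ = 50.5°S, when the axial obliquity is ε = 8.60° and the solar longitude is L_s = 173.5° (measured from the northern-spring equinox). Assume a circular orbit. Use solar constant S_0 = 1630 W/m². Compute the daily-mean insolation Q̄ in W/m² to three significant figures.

Q̄ ≈ 319 W/m²

Solar declination: sin δ = sin ε · sin L_s = sin 8.60° × sin 173.5° = 0.01693, so δ = +0.970°.
cos h₀ = −tan(-50.5°) tan(+0.970°) = 0.0205, h₀ = 1.5503 rad.
Bracket: h₀ sin ϕ sin δ + cos ϕ cos δ sin h₀ = 1.5503×-0.77162×0.01693 + 0.63608×0.99986×0.99979 = -0.020252 + 0.635857 = 0.615605.
Q̄ = (S_0/π) × [bracket] = (1630/π) × 0.615605 = 319.4 W/m².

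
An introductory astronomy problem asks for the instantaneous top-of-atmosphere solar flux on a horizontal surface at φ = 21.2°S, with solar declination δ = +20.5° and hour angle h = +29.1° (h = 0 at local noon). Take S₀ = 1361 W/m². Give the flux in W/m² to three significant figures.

cos θ_z = sin φ sin δ + cos φ cos δ cos h = -0.126644 + 0.763049 = 0.636405.
Flux = S₀ · cos θ_z = 1361 × 0.636405 = 866.1 W/m².

866 W/m²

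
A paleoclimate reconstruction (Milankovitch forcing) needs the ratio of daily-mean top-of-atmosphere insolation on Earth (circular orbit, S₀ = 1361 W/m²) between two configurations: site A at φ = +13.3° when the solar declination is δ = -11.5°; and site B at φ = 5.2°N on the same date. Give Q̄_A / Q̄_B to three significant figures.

Q̄_A / Q̄_B ≈ 0.931

— Configuration A (φ=+13.3°):
cos H₀ = −tan(+13.3°) tan(-11.500°) = 0.0481, H₀ = 1.5227 rad.
Bracket: H₀ sin φ sin δ + cos φ cos δ sin H₀ = 1.5227×0.23005×-0.19937 + 0.97318×0.97992×0.99884 = -0.069839 + 0.952532 = 0.882693.
Q̄ = (S₀/π) × [bracket] = (1361/π) × 0.882693 = 382.40 W/m².
— Configuration B (φ=+5.2°):
cos H₀ = −tan(+5.2°) tan(-11.500°) = 0.0185, H₀ = 1.5523 rad.
Bracket: H₀ sin φ sin δ + cos φ cos δ sin H₀ = 1.5523×0.09063×-0.19937 + 0.99588×0.97992×0.99983 = -0.028048 + 0.975717 = 0.947669.
Q̄ = (S₀/π) × [bracket] = (1361/π) × 0.947669 = 410.55 W/m².
Ratio Q̄_A / Q̄_B = 382.40 / 410.55 = 0.9314.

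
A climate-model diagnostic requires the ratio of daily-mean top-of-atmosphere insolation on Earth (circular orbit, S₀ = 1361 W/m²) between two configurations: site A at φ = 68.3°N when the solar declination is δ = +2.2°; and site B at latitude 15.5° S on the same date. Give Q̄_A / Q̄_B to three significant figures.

— Configuration A (φ=+68.3°):
cos H₀ = −tan(+68.3°) tan(+2.200°) = -0.0965, H₀ = 1.6675 rad.
Bracket: H₀ sin φ sin δ + cos φ cos δ sin H₀ = 1.6675×0.92913×0.03839 + 0.36975×0.99926×0.99533 = 0.059479 + 0.367751 = 0.427230.
Q̄ = (S₀/π) × [bracket] = (1361/π) × 0.427230 = 185.08 W/m².
— Configuration B (φ=-15.5°):
cos H₀ = −tan(-15.5°) tan(+2.200°) = 0.0107, H₀ = 1.5601 rad.
Bracket: H₀ sin φ sin δ + cos φ cos δ sin H₀ = 1.5601×-0.26724×0.03839 + 0.96363×0.99926×0.99994 = -0.016006 + 0.962859 = 0.946853.
Q̄ = (S₀/π) × [bracket] = (1361/π) × 0.946853 = 410.20 W/m².
Ratio Q̄_A / Q̄_B = 185.08 / 410.20 = 0.4512.

Q̄_A / Q̄_B ≈ 0.451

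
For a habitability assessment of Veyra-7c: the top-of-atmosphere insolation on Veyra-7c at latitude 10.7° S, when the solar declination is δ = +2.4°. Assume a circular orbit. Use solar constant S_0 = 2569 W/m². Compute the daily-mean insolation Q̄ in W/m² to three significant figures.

cos h₀ = −tan(-10.7°) tan(+2.400°) = 0.0079, h₀ = 1.5629 rad.
Bracket: h₀ sin ϕ sin δ + cos ϕ cos δ sin h₀ = 1.5629×-0.18567×0.04188 + 0.98261×0.99912×0.99997 = -0.012153 + 0.981716 = 0.969563.
Q̄ = (S_0/π) × [bracket] = (2569/π) × 0.969563 = 792.8 W/m².

Q̄ ≈ 793 W/m²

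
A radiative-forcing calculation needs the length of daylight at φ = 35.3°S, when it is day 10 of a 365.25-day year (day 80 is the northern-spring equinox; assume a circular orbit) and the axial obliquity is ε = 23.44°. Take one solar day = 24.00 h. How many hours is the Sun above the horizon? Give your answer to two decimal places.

14.19 h

Solar longitude: λ_s = 360° × (10 − 80)/365.25 = -68.994°, i.e. -68.994° + 360° = 291.006°.
sin δ = sin 23.44° × sin 291.006° = -0.37135, so δ = -21.799°.
cos H₀ = −tan φ · tan δ = −tan(-35.3°) × tan(-21.799°) = -0.2832, so H₀ = 1.8579 rad = 106.45°.
Daylight = 2H₀/(2π) × 24.00 h = (1.8579/π) × 24.00 = 14.19 h.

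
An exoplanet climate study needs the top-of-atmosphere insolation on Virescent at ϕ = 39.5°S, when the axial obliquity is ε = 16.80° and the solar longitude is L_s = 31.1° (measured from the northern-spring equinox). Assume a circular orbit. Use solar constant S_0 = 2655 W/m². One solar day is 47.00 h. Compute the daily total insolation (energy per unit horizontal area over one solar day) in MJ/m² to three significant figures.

Solar declination: sin δ = sin ε · sin L_s = sin 16.80° × sin 31.1° = 0.14929, so δ = +8.586°.
cos h₀ = −tan(-39.5°) tan(+8.586°) = 0.1245, h₀ = 1.4460 rad.
Bracket: h₀ sin ϕ sin δ + cos ϕ cos δ sin h₀ = 1.4460×-0.63608×0.14929 + 0.77162×0.98879×0.99222 = -0.137313 + 0.757034 = 0.619721.
Q̄ = (S_0/π) × [bracket] = (2655/π) × 0.619721 = 523.73 W/m².
Daily total = Q̄ × 47.00 h × 3600 s/h = 523.73 × 47.00 × 3600 / 10⁶ = 88.62 MJ/m².

88.6 MJ/m²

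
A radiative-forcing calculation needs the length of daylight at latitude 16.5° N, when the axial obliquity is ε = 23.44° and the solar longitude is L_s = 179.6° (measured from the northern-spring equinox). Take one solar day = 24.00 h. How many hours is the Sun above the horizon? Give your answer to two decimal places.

Solar declination: sin δ = sin ε · sin L_s = sin 23.44° × sin 179.6° = 0.00278, so δ = +0.159°.
cos h₀ = −tan ϕ · tan δ = −tan(+16.5°) × tan(+0.159°) = -0.0008, so h₀ = 1.5716 rad = 90.05°.
Daylight = 2h₀/(2π) × 24.00 h = (1.5716/π) × 24.00 = 12.01 h.

12.01 h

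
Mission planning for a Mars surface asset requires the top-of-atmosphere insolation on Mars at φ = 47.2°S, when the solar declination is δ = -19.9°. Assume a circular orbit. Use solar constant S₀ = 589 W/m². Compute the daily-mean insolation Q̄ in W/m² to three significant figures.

cos H₀ = −tan(-47.2°) tan(-19.900°) = -0.3909, H₀ = 1.9724 rad.
Bracket: H₀ sin φ sin δ + cos φ cos δ sin H₀ = 1.9724×-0.73373×-0.34038 + 0.67944×0.94029×0.92043 = 0.492601 + 0.588036 = 1.080637.
Q̄ = (S₀/π) × [bracket] = (589/π) × 1.080637 = 202.6 W/m².

Q̄ ≈ 203 W/m²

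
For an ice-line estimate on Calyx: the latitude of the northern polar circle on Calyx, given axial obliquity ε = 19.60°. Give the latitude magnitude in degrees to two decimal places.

70.40°

The polar circle is the lowest latitude that experiences at least one full rotation of continuous daylight at the northern-summer solstice; it lies at |φ| = 90° − ε = 90° − 19.60° = 70.40°.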